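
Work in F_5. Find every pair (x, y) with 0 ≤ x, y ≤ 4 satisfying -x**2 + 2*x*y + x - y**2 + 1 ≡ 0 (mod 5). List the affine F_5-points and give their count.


Affine F_5-points: {(0, 1), (0, 4), (3, 0), (3, 1), (4, 4)}; count = 5.

For each of the 25 pairs (x, y) ∈ F_5², evaluate f(x, y) mod 5. Record the zeros.
  x = 0: [0↦1, 1↦0, 2↦2, 3↦2, 4↦0]  zeros at y ∈ {1, 4}
  x = 1: [0↦1, 1↦2, 2↦1, 3↦3, 4↦3]  zeros at y ∈ ∅
  x = 2: [0↦4, 1↦2, 2↦3, 3↦2, 4↦4]  zeros at y ∈ ∅
  x = 3: [0↦0, 1↦0, 2↦3, 3↦4, 4↦3]  zeros at y ∈ {0, 1}
  x = 4: [0↦4, 1↦1, 2↦1, 3↦4, 4↦0]  zeros at y ∈ {4}
Collecting zeros: affine points = {(0, 1), (0, 4), (3, 0), (3, 1), (4, 4)}.
Total count |C(F_5)_aff| = 5.


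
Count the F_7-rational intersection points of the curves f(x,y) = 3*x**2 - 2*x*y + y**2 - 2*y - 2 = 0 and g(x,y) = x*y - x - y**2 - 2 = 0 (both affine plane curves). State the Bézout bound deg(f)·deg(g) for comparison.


Common zeros: ∅; count = 0; Bézout bound = 4.

deg(f) = 2, deg(g) = 2, so Bézout bound = 4.
Scan x ∈ F_7. For each x, list the y ∈ F_7 with f(x, y) ≡ 0 and those with g(x, y) ≡ 0 (mod 7); the common zeros in that column are the intersection.
  x = 0: f ≡ 0 at y ∈ ∅; g ≡ 0 at y ∈ ∅; common: ∅.
  x = 1: f ≡ 0 at y ∈ ∅; g ≡ 0 at y ∈ ∅; common: ∅.
  x = 2: f ≡ 0 at y ∈ ∅; g ≡ 0 at y ∈ {3, 6}; common: ∅.
  x = 3: f ≡ 0 at y ∈ ∅; g ≡ 0 at y ∈ ∅; common: ∅.
  x = 4: f ≡ 0 at y ∈ {5}; g ≡ 0 at y ∈ ∅; common: ∅.
  x = 5: f ≡ 0 at y ∈ ∅; g ≡ 0 at y ∈ {0, 5}; common: ∅.
  x = 6: f ≡ 0 at y ∈ ∅; g ≡ 0 at y ∈ {2, 4}; common: ∅.
Collecting: common zeros = ∅, so the count is 0.
Comparison with the Bézout bound: 0 ≤ 4 = deg(f)·deg(g), as expected for curves with no common component (the affine F_7-count falls short of the bound because intersections may lie at infinity, over extension fields, or carry multiplicity).


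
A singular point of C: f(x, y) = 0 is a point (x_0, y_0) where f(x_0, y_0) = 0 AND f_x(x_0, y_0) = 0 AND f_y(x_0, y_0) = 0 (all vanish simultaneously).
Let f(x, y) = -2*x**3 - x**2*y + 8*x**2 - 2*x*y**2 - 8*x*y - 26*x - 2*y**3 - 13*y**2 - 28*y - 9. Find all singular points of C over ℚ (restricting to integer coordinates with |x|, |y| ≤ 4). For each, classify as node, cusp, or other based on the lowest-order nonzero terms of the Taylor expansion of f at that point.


Singular points: {(2, -3)}; classification: node.

Compute partial derivatives:
  f_x = -6*x**2 - 2*x*y + 16*x - 2*y**2 - 8*y - 26.
  f_y = -x**2 - 4*x*y - 8*x - 6*y**2 - 26*y - 28.
Scan x_0 ∈ {−4, ..., 4}. For each x_0, f_y(x_0, y) is a polynomial in y; find its integer roots y ∈ {−4, ..., 4}, then test f_x and f at those candidates.
  x = -4: f_y(-4, y) = -6*y**2 - 10*y - 12; no integer root y with |y| ≤ 4.
  x = -3: f_y(-3, y) = -6*y**2 - 14*y - 13; no integer root y with |y| ≤ 4.
  x = -2: f_y(-2, y) = -6*y**2 - 18*y - 16; no integer root y with |y| ≤ 4.
  x = -1: f_y(-1, y) = -6*y**2 - 22*y - 21; no integer root y with |y| ≤ 4.
  x = 0: f_y(0, y) = -6*y**2 - 26*y - 28; vanishes at y ∈ {-2}. (0, -2): f_x = -18 ≠ 0.
  x = 1: f_y(1, y) = -6*y**2 - 30*y - 37; no integer root y with |y| ≤ 4.
  x = 2: f_y(2, y) = -6*y**2 - 34*y - 48; vanishes at y ∈ {-3}. (2, -3): f_x = 0, f = 0 — SINGULAR.
  x = 3: f_y(3, y) = -6*y**2 - 38*y - 61; no integer root y with |y| ≤ 4.
  x = 4: f_y(4, y) = -6*y**2 - 42*y - 76; no integer root y with |y| ≤ 4.
Only singular point on the grid: (2, -3).
Classify: substitute x = 2 + u, y = -3 + v and expand: f = -2*u**3 - u**2*v - u**2 - 2*u*v**2 - 2*v**3 + v**2.
No constant or linear terms (consistent with a singular point). Quadratic part: -u**2 + v**2. Cubic part: -2*u**3 - u**2*v - 2*u*v**2 - 2*v**3.
The quadratic part v**2 - u**2 = (v − u)(v + u) splits into two distinct linear factors, so there are two distinct tangent lines y − -3 = ±(x − 2) — this is a node (ordinary double point).
Classification: node.


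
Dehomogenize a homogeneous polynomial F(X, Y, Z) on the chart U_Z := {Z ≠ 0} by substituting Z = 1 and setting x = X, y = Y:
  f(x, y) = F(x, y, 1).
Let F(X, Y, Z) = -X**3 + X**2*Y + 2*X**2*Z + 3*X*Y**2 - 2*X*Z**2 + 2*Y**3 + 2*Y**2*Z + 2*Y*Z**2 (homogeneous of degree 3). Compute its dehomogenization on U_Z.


f(x, y) = -x**3 + x**2*y + 2*x**2 + 3*x*y**2 - 2*x + 2*y**3 + 2*y**2 + 2*y

On U_Z we set Z = 1. Each monomial c·X^i·Y^j·Z^k in F becomes c·x^i·y^j·1^k = c·x^i·y^j.
Substituting Z = 1: F(X, Y, 1) = -x**3 + x**2*y + 2*x**2 + 3*x*y**2 - 2*x + 2*y**3 + 2*y**2 + 2*y.
Note: deg(f) ≤ deg(F) = 3; strict inequality happens when F is divisible by Z (lost terms).


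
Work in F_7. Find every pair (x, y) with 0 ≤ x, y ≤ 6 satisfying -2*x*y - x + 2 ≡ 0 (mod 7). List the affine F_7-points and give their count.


Affine F_7-points: {(1, 4), (2, 0), (3, 1), (4, 5), (5, 6), (6, 2)}; count = 6.

For each of the 49 pairs (x, y) ∈ F_7², evaluate f(x, y) mod 7. Record the zeros.
  x = 0: [0↦2, 1↦2, 2↦2, 3↦2, 4↦2, 5↦2, 6↦2]  zeros at y ∈ ∅
  x = 1: [0↦1, 1↦6, 2↦4, 3↦2, 4↦0, 5↦5, 6↦3]  zeros at y ∈ {4}
  x = 2: [0↦0, 1↦3, 2↦6, 3↦2, 4↦5, 5↦1, 6↦4]  zeros at y ∈ {0}
  x = 3: [0↦6, 1↦0, 2↦1, 3↦2, 4↦3, 5↦4, 6↦5]  zeros at y ∈ {1}
  x = 4: [0↦5, 1↦4, 2↦3, 3↦2, 4↦1, 5↦0, 6↦6]  zeros at y ∈ {5}
  x = 5: [0↦4, 1↦1, 2↦5, 3↦2, 4↦6, 5↦3, 6↦0]  zeros at y ∈ {6}
  x = 6: [0↦3, 1↦5, 2↦0, 3↦2, 4↦4, 5↦6, 6↦1]  zeros at y ∈ {2}
Collecting zeros: affine points = {(1, 4), (2, 0), (3, 1), (4, 5), (5, 6), (6, 2)}.
Total count |C(F_7)_aff| = 6.


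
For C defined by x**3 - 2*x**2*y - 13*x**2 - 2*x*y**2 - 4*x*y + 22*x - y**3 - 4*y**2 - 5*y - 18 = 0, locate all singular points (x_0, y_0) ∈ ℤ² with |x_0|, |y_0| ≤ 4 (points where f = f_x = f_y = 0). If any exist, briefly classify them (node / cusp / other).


Singular points: {(2, -3)}; classification: node.

Compute partial derivatives:
  f_x = 3*x**2 - 4*x*y - 26*x - 2*y**2 - 4*y + 22.
  f_y = -2*x**2 - 4*x*y - 4*x - 3*y**2 - 8*y - 5.
Scan x_0 ∈ {−4, ..., 4}. For each x_0, f_y(x_0, y) is a polynomial in y; find its integer roots y ∈ {−4, ..., 4}, then test f_x and f at those candidates.
  x = -4: f_y(-4, y) = -3*y**2 + 8*y - 21; no integer root y with |y| ≤ 4.
  x = -3: f_y(-3, y) = -3*y**2 + 4*y - 11; no integer root y with |y| ≤ 4.
  x = -2: f_y(-2, y) = -3*y**2 - 5; no integer root y with |y| ≤ 4.
  x = -1: f_y(-1, y) = -3*y**2 - 4*y - 3; no integer root y with |y| ≤ 4.
  x = 0: f_y(0, y) = -3*y**2 - 8*y - 5; vanishes at y ∈ {-1}. (0, -1): f_x = 24 ≠ 0.
  x = 1: f_y(1, y) = -3*y**2 - 12*y - 11; no integer root y with |y| ≤ 4.
  x = 2: f_y(2, y) = -3*y**2 - 16*y - 21; vanishes at y ∈ {-3}. (2, -3): f_x = 0, f = 0 — SINGULAR.
  x = 3: f_y(3, y) = -3*y**2 - 20*y - 35; no integer root y with |y| ≤ 4.
  x = 4: f_y(4, y) = -3*y**2 - 24*y - 53; no integer root y with |y| ≤ 4.
Only singular point on the grid: (2, -3).
Classify: substitute x = 2 + u, y = -3 + v and expand: f = u**3 - 2*u**2*v - u**2 - 2*u*v**2 - v**3 + v**2.
No constant or linear terms (consistent with a singular point). Quadratic part: -u**2 + v**2. Cubic part: u**3 - 2*u**2*v - 2*u*v**2 - v**3.
The quadratic part v**2 - u**2 = (v − u)(v + u) splits into two distinct linear factors, so there are two distinct tangent lines y − -3 = ±(x − 2) — this is a node (ordinary double point).
Classification: node.


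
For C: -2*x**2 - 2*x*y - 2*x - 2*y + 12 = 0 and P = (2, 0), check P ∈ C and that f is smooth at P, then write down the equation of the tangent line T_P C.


Tangent line at P: -10*x - 6*y + 20 = 0.

Step 1: f(2, 0) = 0, so P lies on C.
Step 2: partial derivatives
  f_x(x, y) = -4*x - 2*y - 2, f_y(x, y) = -2*x - 2.
  f_x(P) = -10, f_y(P) = -6 (gradient nonzero, so P is smooth).
Step 3: tangent line at P: -10·(x − 2) + -6·(y − 0) = 0.
Expanding: -10*x - 6*y + 20 = 0.


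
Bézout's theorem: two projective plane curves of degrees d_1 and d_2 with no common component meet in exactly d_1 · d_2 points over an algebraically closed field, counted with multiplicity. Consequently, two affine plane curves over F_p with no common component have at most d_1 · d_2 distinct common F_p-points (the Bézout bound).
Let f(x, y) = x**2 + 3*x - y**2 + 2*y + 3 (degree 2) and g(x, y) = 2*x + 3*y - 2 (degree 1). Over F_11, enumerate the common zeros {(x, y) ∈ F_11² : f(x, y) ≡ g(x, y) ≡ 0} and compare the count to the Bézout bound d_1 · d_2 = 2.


Common zeros: {(5, 1), (8, 10)}; count = 2; Bézout bound = 2.

deg(f) = 2, deg(g) = 1, so Bézout bound = 2.
Scan x ∈ F_11. For each x, list the y ∈ F_11 with f(x, y) ≡ 0 and those with g(x, y) ≡ 0 (mod 11); the common zeros in that column are the intersection.
  x = 0: f ≡ 0 at y ∈ {3, 10}; g ≡ 0 at y ∈ {8}; common: ∅.
  x = 1: f ≡ 0 at y ∈ ∅; g ≡ 0 at y ∈ {0}; common: ∅.
  x = 2: f ≡ 0 at y ∈ {6, 7}; g ≡ 0 at y ∈ {3}; common: ∅.
  x = 3: f ≡ 0 at y ∈ {1}; g ≡ 0 at y ∈ {6}; common: ∅.
  x = 4: f ≡ 0 at y ∈ ∅; g ≡ 0 at y ∈ {9}; common: ∅.
  x = 5: f ≡ 0 at y ∈ {1}; g ≡ 0 at y ∈ {1}; common: {1}.
  x = 6: f ≡ 0 at y ∈ {6, 7}; g ≡ 0 at y ∈ {4}; common: ∅.
  x = 7: f ≡ 0 at y ∈ ∅; g ≡ 0 at y ∈ {7}; common: ∅.
  x = 8: f ≡ 0 at y ∈ {3, 10}; g ≡ 0 at y ∈ {10}; common: {10}.
  x = 9: f ≡ 0 at y ∈ ∅; g ≡ 0 at y ∈ {2}; common: ∅.
  x = 10: f ≡ 0 at y ∈ ∅; g ≡ 0 at y ∈ {5}; common: ∅.
Collecting: common zeros = {(5, 1), (8, 10)}, so the count is 2.
Comparison with the Bézout bound: 2 ≤ 2 = deg(f)·deg(g), as expected for curves with no common component (the bound is attained).


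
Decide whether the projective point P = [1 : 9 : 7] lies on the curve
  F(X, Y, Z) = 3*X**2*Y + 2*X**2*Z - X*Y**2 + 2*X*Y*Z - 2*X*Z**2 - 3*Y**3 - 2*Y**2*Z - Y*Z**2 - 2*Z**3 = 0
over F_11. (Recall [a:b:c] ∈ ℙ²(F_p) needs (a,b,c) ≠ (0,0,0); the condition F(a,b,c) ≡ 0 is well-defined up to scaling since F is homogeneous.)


F(1,9,7) ≡ 6 (mod 11); P is NOT on the curve.

Evaluate F(1, 9, 7) term-by-term (mod 11).
  3*X**2*Y ↦ 3·1·9·1 = 27
  2*X**2*Z ↦ 2·1·1·7 = 14
  -X*Y**2 ↦ -1·1·81·1 = -81
  2*X*Y*Z ↦ 2·1·9·7 = 126
  -2*X*Z**2 ↦ -2·1·1·49 = -98
  -3*Y**3 ↦ -3·1·729·1 = -2187
  -2*Y**2*Z ↦ -2·1·81·7 = -1134
  -Y*Z**2 ↦ -1·1·9·49 = -441
  -2*Z**3 ↦ -2·1·1·343 = -686
Sum: F(1, 9, 7) = (27) + (14) + (-81) + (126) + (-98) + (-2187) + (-1134) + (-441) + (-686) = -4460.
Reducing mod 11: -4460 ≡ 6 (mod 11).
Since F(a, b, c) ≡ 6 ≠ 0 (mod 11), P does NOT lie on the curve.


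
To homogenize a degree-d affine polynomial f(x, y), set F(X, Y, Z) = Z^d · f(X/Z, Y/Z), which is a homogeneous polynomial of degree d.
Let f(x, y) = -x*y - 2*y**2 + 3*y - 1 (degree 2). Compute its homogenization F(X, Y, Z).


F(X, Y, Z) = -X*Y - 2*Y**2 + 3*Y*Z - Z**2

deg(f) = 2.
Substitute x = X/Z, y = Y/Z into f, then multiply by Z^2.
  monomial -1·x^1·y^1 ↦ -1·X^1·Y^1·Z^0.
  monomial -2·x^0·y^2 ↦ -2·X^0·Y^2·Z^0.
  monomial 3·x^0·y^1 ↦ 3·X^0·Y^1·Z^1.
  monomial -1·x^0·y^0 ↦ -1·X^0·Y^0·Z^2.
Collecting: F(X, Y, Z) = -X*Y - 2*Y**2 + 3*Y*Z - Z**2.


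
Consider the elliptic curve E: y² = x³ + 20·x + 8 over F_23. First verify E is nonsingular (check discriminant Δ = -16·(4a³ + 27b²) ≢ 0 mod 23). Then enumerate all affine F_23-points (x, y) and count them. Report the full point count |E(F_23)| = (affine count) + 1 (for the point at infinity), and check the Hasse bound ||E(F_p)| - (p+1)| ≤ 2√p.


Affine points = {(0, 10), (0, 13), (1, 11), (1, 12), (3, 7), (3, 16), (5, 7), (5, 16), (7, 10), (7, 13), (8, 6), (8, 17), (10, 9), (10, 14), (11, 8), (11, 15), (13, 2), (13, 21), (15, 7), (15, 16), (16, 10), (16, 13), (18, 6), (18, 17), (19, 5), (19, 18), (20, 6), (20, 17), (21, 11), (21, 12)}; affine count = 30; |E(F_23)| = 31.

Discriminant check: Δ ∝ 4a³ + 27b² = 4·20³ + 27·8² = 4·8000 + 27·64 ≡ 10 (mod 23). Nonzero ⇒ E is nonsingular.
For each x ∈ F_23, compute rhs = x³ + 20·x + 8 mod 23, then count y ∈ F_23 with y² ≡ rhs.
  x = 0: rhs = 8, matching y values: 10, 13 (2 points).
  x = 1: rhs = 6, matching y values: 11, 12 (2 points).
  x = 2: rhs = 10, matching y values: none (0 points).
  x = 3: rhs = 3, matching y values: 7, 16 (2 points).
  x = 4: rhs = 14, matching y values: none (0 points).
  x = 5: rhs = 3, matching y values: 7, 16 (2 points).
  x = 6: rhs = 22, matching y values: none (0 points).
  x = 7: rhs = 8, matching y values: 10, 13 (2 points).
  x = 8: rhs = 13, matching y values: 6, 17 (2 points).
  x = 9: rhs = 20, matching y values: none (0 points).
  x = 10: rhs = 12, matching y values: 9, 14 (2 points).
  x = 11: rhs = 18, matching y values: 8, 15 (2 points).
  x = 12: rhs = 21, matching y values: none (0 points).
  x = 13: rhs = 4, matching y values: 2, 21 (2 points).
  x = 14: rhs = 19, matching y values: none (0 points).
  x = 15: rhs = 3, matching y values: 7, 16 (2 points).
  x = 16: rhs = 8, matching y values: 10, 13 (2 points).
  x = 17: rhs = 17, matching y values: none (0 points).
  x = 18: rhs = 13, matching y values: 6, 17 (2 points).
  x = 19: rhs = 2, matching y values: 5, 18 (2 points).
  x = 20: rhs = 13, matching y values: 6, 17 (2 points).
  x = 21: rhs = 6, matching y values: 11, 12 (2 points).
  x = 22: rhs = 10, matching y values: none (0 points).
Total affine count: 30.
Full point count |E(F_23)| = 30 + 1 = 31.
Hasse bound: |31 − (23+1)| = |7| = 7 ≤ 2√23 ≈ 9.5917 ✓.


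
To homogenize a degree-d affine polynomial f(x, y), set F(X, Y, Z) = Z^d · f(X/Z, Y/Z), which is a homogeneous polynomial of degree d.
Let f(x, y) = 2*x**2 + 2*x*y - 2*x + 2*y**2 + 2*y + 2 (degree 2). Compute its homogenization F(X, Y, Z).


F(X, Y, Z) = 2*X**2 + 2*X*Y - 2*X*Z + 2*Y**2 + 2*Y*Z + 2*Z**2

deg(f) = 2.
Substitute x = X/Z, y = Y/Z into f, then multiply by Z^2.
  monomial 2·x^2·y^0 ↦ 2·X^2·Y^0·Z^0.
  monomial 2·x^1·y^1 ↦ 2·X^1·Y^1·Z^0.
  monomial -2·x^1·y^0 ↦ -2·X^1·Y^0·Z^1.
  monomial 2·x^0·y^2 ↦ 2·X^0·Y^2·Z^0.
  monomial 2·x^0·y^1 ↦ 2·X^0·Y^1·Z^1.
  monomial 2·x^0·y^0 ↦ 2·X^0·Y^0·Z^2.
Collecting: F(X, Y, Z) = 2*X**2 + 2*X*Y - 2*X*Z + 2*Y**2 + 2*Y*Z + 2*Z**2.


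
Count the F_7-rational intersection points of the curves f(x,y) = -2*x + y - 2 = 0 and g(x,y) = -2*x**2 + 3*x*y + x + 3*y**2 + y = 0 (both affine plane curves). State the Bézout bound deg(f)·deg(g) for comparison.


Common zeros: {(0, 2), (1, 4)}; count = 2; Bézout bound = 2.

deg(f) = 1, deg(g) = 2, so Bézout bound = 2.
Scan x ∈ F_7. For each x, list the y ∈ F_7 with f(x, y) ≡ 0 and those with g(x, y) ≡ 0 (mod 7); the common zeros in that column are the intersection.
  x = 0: f ≡ 0 at y ∈ {2}; g ≡ 0 at y ∈ {0, 2}; common: {2}.
  x = 1: f ≡ 0 at y ∈ {4}; g ≡ 0 at y ∈ {4}; common: {4}.
  x = 2: f ≡ 0 at y ∈ {6}; g ≡ 0 at y ∈ {3, 4}; common: ∅.
  x = 3: f ≡ 0 at y ∈ {1}; g ≡ 0 at y ∈ {3}; common: ∅.
  x = 4: f ≡ 0 at y ∈ {3}; g ≡ 0 at y ∈ {0, 5}; common: ∅.
  x = 5: f ≡ 0 at y ∈ {5}; g ≡ 0 at y ∈ ∅; common: ∅.
  x = 6: f ≡ 0 at y ∈ {0}; g ≡ 0 at y ∈ ∅; common: ∅.
Collecting: common zeros = {(0, 2), (1, 4)}, so the count is 2.
Comparison with the Bézout bound: 2 ≤ 2 = deg(f)·deg(g), as expected for curves with no common component (the bound is attained).


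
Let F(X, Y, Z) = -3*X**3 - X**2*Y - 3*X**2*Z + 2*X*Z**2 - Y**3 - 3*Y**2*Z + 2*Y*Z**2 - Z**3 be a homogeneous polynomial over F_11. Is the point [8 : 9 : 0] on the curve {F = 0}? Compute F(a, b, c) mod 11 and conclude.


F(8,9,0) ≡ 8 (mod 11); P is NOT on the curve.

Evaluate F(8, 9, 0) term-by-term (mod 11).
  -3*X**3 ↦ -3·512·1·1 = -1536
  -X**2*Y ↦ -1·64·9·1 = -576
  -3*X**2*Z ↦ -3·64·1·0 = 0
  2*X*Z**2 ↦ 2·8·1·0 = 0
  -Y**3 ↦ -1·1·729·1 = -729
  -3*Y**2*Z ↦ -3·1·81·0 = 0
  2*Y*Z**2 ↦ 2·1·9·0 = 0
  -Z**3 ↦ -1·1·1·0 = 0
Sum: F(8, 9, 0) = (-1536) + (-576) + (0) + (0) + (-729) + (0) + (0) + (0) = -2841.
Reducing mod 11: -2841 ≡ 8 (mod 11).
Since F(a, b, c) ≡ 8 ≠ 0 (mod 11), P does NOT lie on the curve.


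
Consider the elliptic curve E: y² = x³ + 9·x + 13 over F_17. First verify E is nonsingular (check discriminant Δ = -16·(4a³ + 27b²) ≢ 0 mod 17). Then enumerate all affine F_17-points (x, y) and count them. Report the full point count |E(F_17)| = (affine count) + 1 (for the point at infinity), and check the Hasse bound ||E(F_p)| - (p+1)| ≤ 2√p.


Affine points = {(0, 8), (0, 9), (3, 4), (3, 13), (5, 8), (5, 9), (8, 6), (8, 11), (10, 7), (10, 10), (11, 7), (11, 10), (12, 8), (12, 9), (13, 7), (13, 10), (15, 2), (15, 15)}; affine count = 18; |E(F_17)| = 19.

Discriminant check: Δ ∝ 4a³ + 27b² = 4·9³ + 27·13² = 4·729 + 27·169 ≡ 16 (mod 17). Nonzero ⇒ E is nonsingular.
For each x ∈ F_17, compute rhs = x³ + 9·x + 13 mod 17, then count y ∈ F_17 with y² ≡ rhs.
  x = 0: rhs = 13, matching y values: 8, 9 (2 points).
  x = 1: rhs = 6, matching y values: none (0 points).
  x = 2: rhs = 5, matching y values: none (0 points).
  x = 3: rhs = 16, matching y values: 4, 13 (2 points).
  x = 4: rhs = 11, matching y values: none (0 points).
  x = 5: rhs = 13, matching y values: 8, 9 (2 points).
  x = 6: rhs = 11, matching y values: none (0 points).
  x = 7: rhs = 11, matching y values: none (0 points).
  x = 8: rhs = 2, matching y values: 6, 11 (2 points).
  x = 9: rhs = 7, matching y values: none (0 points).
  x = 10: rhs = 15, matching y values: 7, 10 (2 points).
  x = 11: rhs = 15, matching y values: 7, 10 (2 points).
  x = 12: rhs = 13, matching y values: 8, 9 (2 points).
  x = 13: rhs = 15, matching y values: 7, 10 (2 points).
  x = 14: rhs = 10, matching y values: none (0 points).
  x = 15: rhs = 4, matching y values: 2, 15 (2 points).
  x = 16: rhs = 3, matching y values: none (0 points).
Total affine count: 18.
Full point count |E(F_17)| = 18 + 1 = 19.
Hasse bound: |19 − (17+1)| = |1| = 1 ≤ 2√17 ≈ 8.2462 ✓.


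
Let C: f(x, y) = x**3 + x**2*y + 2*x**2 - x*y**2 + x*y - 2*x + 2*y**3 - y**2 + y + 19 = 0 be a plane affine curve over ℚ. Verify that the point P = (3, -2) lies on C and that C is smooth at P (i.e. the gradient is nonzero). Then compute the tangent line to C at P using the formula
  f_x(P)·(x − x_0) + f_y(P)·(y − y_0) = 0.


Tangent line at P: 19*x + 53*y + 49 = 0.

Step 1: f(3, -2) = 0, so P lies on C.
Step 2: partial derivatives
  f_x(x, y) = 3*x**2 + 2*x*y + 4*x - y**2 + y - 2, f_y(x, y) = x**2 - 2*x*y + x + 6*y**2 - 2*y + 1.
  f_x(P) = 19, f_y(P) = 53 (gradient nonzero, so P is smooth).
Step 3: tangent line at P: 19·(x − 3) + 53·(y − -2) = 0.
Expanding: 19*x + 53*y + 49 = 0.


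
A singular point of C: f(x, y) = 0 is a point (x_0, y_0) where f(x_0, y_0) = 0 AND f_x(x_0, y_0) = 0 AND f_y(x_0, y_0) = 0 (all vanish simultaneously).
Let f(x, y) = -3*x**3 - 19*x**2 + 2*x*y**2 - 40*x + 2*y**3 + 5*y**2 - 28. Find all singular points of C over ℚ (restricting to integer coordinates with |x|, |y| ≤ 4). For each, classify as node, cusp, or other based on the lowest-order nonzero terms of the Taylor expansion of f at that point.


Singular points: {(-2, 0)}; classification: node.

Compute partial derivatives:
  f_x = -9*x**2 - 38*x + 2*y**2 - 40.
  f_y = 4*x*y + 6*y**2 + 10*y.
Scan x_0 ∈ {−4, ..., 4}. For each x_0, f_y(x_0, y) is a polynomial in y; find its integer roots y ∈ {−4, ..., 4}, then test f_x and f at those candidates.
  x = -4: f_y(-4, y) = 6*y**2 - 6*y; vanishes at y ∈ {0, 1}. (-4, 0): f_x = -32 ≠ 0; (-4, 1): f_x = -30 ≠ 0.
  x = -3: f_y(-3, y) = 6*y**2 - 2*y; vanishes at y ∈ {0}. (-3, 0): f_x = -7 ≠ 0.
  x = -2: f_y(-2, y) = 6*y**2 + 2*y; vanishes at y ∈ {0}. (-2, 0): f_x = 0, f = 0 — SINGULAR.
  x = -1: f_y(-1, y) = 6*y**2 + 6*y; vanishes at y ∈ {-1, 0}. (-1, -1): f_x = -9 ≠ 0; (-1, 0): f_x = -11 ≠ 0.
  x = 0: f_y(0, y) = 6*y**2 + 10*y; vanishes at y ∈ {0}. (0, 0): f_x = -40 ≠ 0.
  x = 1: f_y(1, y) = 6*y**2 + 14*y; vanishes at y ∈ {0}. (1, 0): f_x = -87 ≠ 0.
  x = 2: f_y(2, y) = 6*y**2 + 18*y; vanishes at y ∈ {-3, 0}. (2, -3): f_x = -134 ≠ 0; (2, 0): f_x = -152 ≠ 0.
  x = 3: f_y(3, y) = 6*y**2 + 22*y; vanishes at y ∈ {0}. (3, 0): f_x = -235 ≠ 0.
  x = 4: f_y(4, y) = 6*y**2 + 26*y; vanishes at y ∈ {0}. (4, 0): f_x = -336 ≠ 0.
Only singular point on the grid: (-2, 0).
Classify: substitute x = -2 + u, y = 0 + v and expand: f = -3*u**3 - u**2 + 2*u*v**2 + 2*v**3 + v**2.
No constant or linear terms (consistent with a singular point). Quadratic part: -u**2 + v**2. Cubic part: -3*u**3 + 2*u*v**2 + 2*v**3.
The quadratic part v**2 - u**2 = (v − u)(v + u) splits into two distinct linear factors, so there are two distinct tangent lines y − 0 = ±(x − -2) — this is a node (ordinary double point).
Classification: node.


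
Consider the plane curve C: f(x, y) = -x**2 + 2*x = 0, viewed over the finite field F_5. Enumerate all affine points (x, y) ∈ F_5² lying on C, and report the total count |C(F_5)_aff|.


Affine F_5-points: {(0, 0), (0, 1), (0, 2), (0, 3), (0, 4), (2, 0), (2, 1), (2, 2), (2, 3), (2, 4)}; count = 10.

For each of the 25 pairs (x, y) ∈ F_5², evaluate f(x, y) mod 5. Record the zeros.
  x = 0: [0↦0, 1↦0, 2↦0, 3↦0, 4↦0]  zeros at y ∈ {0, 1, 2, 3, 4}
  x = 1: [0↦1, 1↦1, 2↦1, 3↦1, 4↦1]  zeros at y ∈ ∅
  x = 2: [0↦0, 1↦0, 2↦0, 3↦0, 4↦0]  zeros at y ∈ {0, 1, 2, 3, 4}
  x = 3: [0↦2, 1↦2, 2↦2, 3↦2, 4↦2]  zeros at y ∈ ∅
  x = 4: [0↦2, 1↦2, 2↦2, 3↦2, 4↦2]  zeros at y ∈ ∅
Collecting zeros: affine points = {(0, 0), (0, 1), (0, 2), (0, 3), (0, 4), (2, 0), (2, 1), (2, 2), (2, 3), (2, 4)}.
Total count |C(F_5)_aff| = 10.


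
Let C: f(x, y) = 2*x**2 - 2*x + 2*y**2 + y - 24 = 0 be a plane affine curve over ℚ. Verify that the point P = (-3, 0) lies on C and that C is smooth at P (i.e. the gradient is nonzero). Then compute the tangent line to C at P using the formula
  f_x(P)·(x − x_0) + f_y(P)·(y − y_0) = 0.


Tangent line at P: -14*x + y - 42 = 0.

Step 1: f(-3, 0) = 0, so P lies on C.
Step 2: partial derivatives
  f_x(x, y) = 4*x - 2, f_y(x, y) = 4*y + 1.
  f_x(P) = -14, f_y(P) = 1 (gradient nonzero, so P is smooth).
Step 3: tangent line at P: -14·(x − -3) + 1·(y − 0) = 0.
Expanding: -14*x + y - 42 = 0.


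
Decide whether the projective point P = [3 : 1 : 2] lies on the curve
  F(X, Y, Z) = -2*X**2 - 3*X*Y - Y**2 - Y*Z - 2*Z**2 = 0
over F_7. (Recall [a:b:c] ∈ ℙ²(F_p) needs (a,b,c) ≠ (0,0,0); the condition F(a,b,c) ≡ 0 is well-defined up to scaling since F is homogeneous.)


F(3,1,2) ≡ 4 (mod 7); P is NOT on the curve.

Evaluate F(3, 1, 2) term-by-term (mod 7).
  -2*X**2 ↦ -2·9·1·1 = -18
  -3*X*Y ↦ -3·3·1·1 = -9
  -Y**2 ↦ -1·1·1·1 = -1
  -Y*Z ↦ -1·1·1·2 = -2
  -2*Z**2 ↦ -2·1·1·4 = -8
Sum: F(3, 1, 2) = (-18) + (-9) + (-1) + (-2) + (-8) = -38.
Reducing mod 7: -38 ≡ 4 (mod 7).
Since F(a, b, c) ≡ 4 ≠ 0 (mod 7), P does NOT lie on the curve.


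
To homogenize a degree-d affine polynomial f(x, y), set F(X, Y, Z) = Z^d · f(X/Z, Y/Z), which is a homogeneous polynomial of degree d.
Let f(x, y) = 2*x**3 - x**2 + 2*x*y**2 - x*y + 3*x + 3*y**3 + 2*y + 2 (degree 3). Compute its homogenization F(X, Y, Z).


F(X, Y, Z) = 2*X**3 - X**2*Z + 2*X*Y**2 - X*Y*Z + 3*X*Z**2 + 3*Y**3 + 2*Y*Z**2 + 2*Z**3

deg(f) = 3.
Substitute x = X/Z, y = Y/Z into f, then multiply by Z^3.
  monomial 2·x^3·y^0 ↦ 2·X^3·Y^0·Z^0.
  monomial -1·x^2·y^0 ↦ -1·X^2·Y^0·Z^1.
  monomial 2·x^1·y^2 ↦ 2·X^1·Y^2·Z^0.
  monomial -1·x^1·y^1 ↦ -1·X^1·Y^1·Z^1.
  monomial 3·x^1·y^0 ↦ 3·X^1·Y^0·Z^2.
  monomial 3·x^0·y^3 ↦ 3·X^0·Y^3·Z^0.
  monomial 2·x^0·y^1 ↦ 2·X^0·Y^1·Z^2.
  monomial 2·x^0·y^0 ↦ 2·X^0·Y^0·Z^3.
Collecting: F(X, Y, Z) = 2*X**3 - X**2*Z + 2*X*Y**2 - X*Y*Z + 3*X*Z**2 + 3*Y**3 + 2*Y*Z**2 + 2*Z**3.


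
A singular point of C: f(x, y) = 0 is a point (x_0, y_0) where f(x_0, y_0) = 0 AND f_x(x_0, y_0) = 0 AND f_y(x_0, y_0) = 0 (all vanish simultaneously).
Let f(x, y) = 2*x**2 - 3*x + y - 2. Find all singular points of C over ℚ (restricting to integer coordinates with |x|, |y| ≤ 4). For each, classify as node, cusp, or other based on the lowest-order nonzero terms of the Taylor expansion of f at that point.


No singular points in the scanned grid; C is smooth there.

Compute partial derivatives:
  f_x = 4*x - 3.
  f_y = 1.
f_y = 1 is a nonzero constant, so f_y never vanishes: no point (x, y) can satisfy f = f_x = f_y = 0. In particular no (x, y) ∈ {−4, ..., 4}² is singular; the curve is smooth.


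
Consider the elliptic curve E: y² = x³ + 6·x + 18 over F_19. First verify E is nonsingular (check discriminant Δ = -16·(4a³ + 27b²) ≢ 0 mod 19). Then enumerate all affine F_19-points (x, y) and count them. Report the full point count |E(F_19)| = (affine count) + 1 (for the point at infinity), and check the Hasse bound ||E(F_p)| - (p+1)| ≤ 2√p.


Affine points = {(1, 5), (1, 14), (2, 0), (3, 5), (3, 14), (4, 7), (4, 12), (6, 2), (6, 17), (7, 2), (7, 17), (11, 3), (11, 16), (15, 5), (15, 14), (16, 7), (16, 12), (17, 6), (17, 13), (18, 7), (18, 12)}; affine count = 21; |E(F_19)| = 22.

Discriminant check: Δ ∝ 4a³ + 27b² = 4·6³ + 27·18² = 4·216 + 27·324 ≡ 17 (mod 19). Nonzero ⇒ E is nonsingular.
For each x ∈ F_19, compute rhs = x³ + 6·x + 18 mod 19, then count y ∈ F_19 with y² ≡ rhs.
  x = 0: rhs = 18, matching y values: none (0 points).
  x = 1: rhs = 6, matching y values: 5, 14 (2 points).
  x = 2: rhs = 0, matching y values: 0 (1 points).
  x = 3: rhs = 6, matching y values: 5, 14 (2 points).
  x = 4: rhs = 11, matching y values: 7, 12 (2 points).
  x = 5: rhs = 2, matching y values: none (0 points).
  x = 6: rhs = 4, matching y values: 2, 17 (2 points).
  x = 7: rhs = 4, matching y values: 2, 17 (2 points).
  x = 8: rhs = 8, matching y values: none (0 points).
  x = 9: rhs = 3, matching y values: none (0 points).
  x = 10: rhs = 14, matching y values: none (0 points).
  x = 11: rhs = 9, matching y values: 3, 16 (2 points).
  x = 12: rhs = 13, matching y values: none (0 points).
  x = 13: rhs = 13, matching y values: none (0 points).
  x = 14: rhs = 15, matching y values: none (0 points).
  x = 15: rhs = 6, matching y values: 5, 14 (2 points).
  x = 16: rhs = 11, matching y values: 7, 12 (2 points).
  x = 17: rhs = 17, matching y values: 6, 13 (2 points).
  x = 18: rhs = 11, matching y values: 7, 12 (2 points).
Total affine count: 21.
Full point count |E(F_19)| = 21 + 1 = 22.
Hasse bound: |22 − (19+1)| = |2| = 2 ≤ 2√19 ≈ 8.7178 ✓.


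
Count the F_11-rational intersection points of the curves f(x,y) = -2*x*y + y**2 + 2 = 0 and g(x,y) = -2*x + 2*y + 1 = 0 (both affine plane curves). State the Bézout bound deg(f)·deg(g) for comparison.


Common zeros: {(4, 9), (7, 1)}; count = 2; Bézout bound = 2.

deg(f) = 2, deg(g) = 1, so Bézout bound = 2.
Scan x ∈ F_11. For each x, list the y ∈ F_11 with f(x, y) ≡ 0 and those with g(x, y) ≡ 0 (mod 11); the common zeros in that column are the intersection.
  x = 0: f ≡ 0 at y ∈ {3, 8}; g ≡ 0 at y ∈ {5}; common: ∅.
  x = 1: f ≡ 0 at y ∈ ∅; g ≡ 0 at y ∈ {6}; common: ∅.
  x = 2: f ≡ 0 at y ∈ ∅; g ≡ 0 at y ∈ {7}; common: ∅.
  x = 3: f ≡ 0 at y ∈ ∅; g ≡ 0 at y ∈ {8}; common: ∅.
  x = 4: f ≡ 0 at y ∈ {9, 10}; g ≡ 0 at y ∈ {9}; common: {9}.
  x = 5: f ≡ 0 at y ∈ {4, 6}; g ≡ 0 at y ∈ {10}; common: ∅.
  x = 6: f ≡ 0 at y ∈ {5, 7}; g ≡ 0 at y ∈ {0}; common: ∅.
  x = 7: f ≡ 0 at y ∈ {1, 2}; g ≡ 0 at y ∈ {1}; common: {1}.
  x = 8: f ≡ 0 at y ∈ ∅; g ≡ 0 at y ∈ {2}; common: ∅.
  x = 9: f ≡ 0 at y ∈ ∅; g ≡ 0 at y ∈ {3}; common: ∅.
  x = 10: f ≡ 0 at y ∈ ∅; g ≡ 0 at y ∈ {4}; common: ∅.
Collecting: common zeros = {(4, 9), (7, 1)}, so the count is 2.
Comparison with the Bézout bound: 2 ≤ 2 = deg(f)·deg(g), as expected for curves with no common component (the bound is attained).


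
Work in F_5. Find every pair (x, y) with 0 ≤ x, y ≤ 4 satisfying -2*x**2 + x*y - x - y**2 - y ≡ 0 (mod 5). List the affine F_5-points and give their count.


Affine F_5-points: {(0, 0), (0, 4), (2, 0), (2, 1), (3, 1), (4, 4)}; count = 6.

For each of the 25 pairs (x, y) ∈ F_5², evaluate f(x, y) mod 5. Record the zeros.
  x = 0: [0↦0, 1↦3, 2↦4, 3↦3, 4↦0]  zeros at y ∈ {0, 4}
  x = 1: [0↦2, 1↦1, 2↦3, 3↦3, 4↦1]  zeros at y ∈ ∅
  x = 2: [0↦0, 1↦0, 2↦3, 3↦4, 4↦3]  zeros at y ∈ {0, 1}
  x = 3: [0↦4, 1↦0, 2↦4, 3↦1, 4↦1]  zeros at y ∈ {1}
  x = 4: [0↦4, 1↦1, 2↦1, 3↦4, 4↦0]  zeros at y ∈ {4}
Collecting zeros: affine points = {(0, 0), (0, 4), (2, 0), (2, 1), (3, 1), (4, 4)}.
Total count |C(F_5)_aff| = 6.


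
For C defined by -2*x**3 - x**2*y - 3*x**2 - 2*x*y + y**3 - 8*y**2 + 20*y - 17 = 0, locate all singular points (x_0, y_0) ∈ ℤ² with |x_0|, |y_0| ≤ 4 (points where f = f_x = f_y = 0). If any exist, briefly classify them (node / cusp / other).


Singular points: {(-1, 3)}; classification: cusp.

Compute partial derivatives:
  f_x = -6*x**2 - 2*x*y - 6*x - 2*y.
  f_y = -x**2 - 2*x + 3*y**2 - 16*y + 20.
Scan x_0 ∈ {−4, ..., 4}. For each x_0, f_y(x_0, y) is a polynomial in y; find its integer roots y ∈ {−4, ..., 4}, then test f_x and f at those candidates.
  x = -4: f_y(-4, y) = 3*y**2 - 16*y + 12; no integer root y with |y| ≤ 4.
  x = -3: f_y(-3, y) = 3*y**2 - 16*y + 17; no integer root y with |y| ≤ 4.
  x = -2: f_y(-2, y) = 3*y**2 - 16*y + 20; vanishes at y ∈ {2}. (-2, 2): f_x = -8 ≠ 0.
  x = -1: f_y(-1, y) = 3*y**2 - 16*y + 21; vanishes at y ∈ {3}. (-1, 3): f_x = 0, f = 0 — SINGULAR.
  x = 0: f_y(0, y) = 3*y**2 - 16*y + 20; vanishes at y ∈ {2}. (0, 2): f_x = -4 ≠ 0.
  x = 1: f_y(1, y) = 3*y**2 - 16*y + 17; no integer root y with |y| ≤ 4.
  x = 2: f_y(2, y) = 3*y**2 - 16*y + 12; no integer root y with |y| ≤ 4.
  x = 3: f_y(3, y) = 3*y**2 - 16*y + 5; no integer root y with |y| ≤ 4.
  x = 4: f_y(4, y) = 3*y**2 - 16*y - 4; no integer root y with |y| ≤ 4.
Only singular point on the grid: (-1, 3).
Classify: substitute x = -1 + u, y = 3 + v and expand: f = -2*u**3 - u**2*v + v**3 + v**2.
No constant or linear terms (consistent with a singular point). Quadratic part: v**2. Cubic part: -2*u**3 - u**2*v + v**3.
The quadratic part v**2 is a perfect square, so there is a single (double) tangent line v = 0, i.e. y = 3. Restricting the cubic part to that line (v = 0) leaves -2*u**3 ≠ 0, so f is not divisible by v and the branch is v² ≈ 2*u**3 to lowest order — this is a cusp.
Classification: cusp.


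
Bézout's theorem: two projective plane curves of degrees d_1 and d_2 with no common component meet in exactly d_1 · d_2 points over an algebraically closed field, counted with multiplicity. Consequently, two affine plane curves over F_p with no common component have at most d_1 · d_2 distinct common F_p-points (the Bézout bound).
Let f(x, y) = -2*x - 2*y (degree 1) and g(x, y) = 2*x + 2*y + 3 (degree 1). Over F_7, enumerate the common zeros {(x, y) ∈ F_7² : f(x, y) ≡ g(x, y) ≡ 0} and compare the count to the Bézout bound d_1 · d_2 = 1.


Common zeros: ∅; count = 0; Bézout bound = 1.

deg(f) = 1, deg(g) = 1, so Bézout bound = 1.
Scan x ∈ F_7. For each x, list the y ∈ F_7 with f(x, y) ≡ 0 and those with g(x, y) ≡ 0 (mod 7); the common zeros in that column are the intersection.
  x = 0: f ≡ 0 at y ∈ {0}; g ≡ 0 at y ∈ {2}; common: ∅.
  x = 1: f ≡ 0 at y ∈ {6}; g ≡ 0 at y ∈ {1}; common: ∅.
  x = 2: f ≡ 0 at y ∈ {5}; g ≡ 0 at y ∈ {0}; common: ∅.
  x = 3: f ≡ 0 at y ∈ {4}; g ≡ 0 at y ∈ {6}; common: ∅.
  x = 4: f ≡ 0 at y ∈ {3}; g ≡ 0 at y ∈ {5}; common: ∅.
  x = 5: f ≡ 0 at y ∈ {2}; g ≡ 0 at y ∈ {4}; common: ∅.
  x = 6: f ≡ 0 at y ∈ {1}; g ≡ 0 at y ∈ {3}; common: ∅.
Collecting: common zeros = ∅, so the count is 0.
Comparison with the Bézout bound: 0 ≤ 1 = deg(f)·deg(g), as expected for curves with no common component (the affine F_7-count falls short of the bound because intersections may lie at infinity, over extension fields, or carry multiplicity).


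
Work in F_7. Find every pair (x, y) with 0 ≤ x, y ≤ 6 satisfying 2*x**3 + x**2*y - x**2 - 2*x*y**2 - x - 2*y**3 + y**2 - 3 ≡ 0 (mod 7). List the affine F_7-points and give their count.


Affine F_7-points: {(0, 6), (1, 2), (1, 3), (1, 5), (2, 0), (3, 2), (3, 4), (4, 0), (4, 1), (4, 6), (5, 0), (5, 1), (5, 5), (6, 2), (6, 5)}; count = 15.

For each of the 49 pairs (x, y) ∈ F_7², evaluate f(x, y) mod 7. Record the zeros.
  x = 0: [0↦4, 1↦3, 2↦6, 3↦1, 4↦4, 5↦3, 6↦0]  zeros at y ∈ {6}
  x = 1: [0↦4, 1↦2, 2↦0, 3↦0, 4↦4, 5↦0, 6↦4]  zeros at y ∈ {2, 3, 5}
  x = 2: [0↦0, 1↦6, 2↦1, 3↦1, 4↦1, 5↦3, 6↦2]  zeros at y ∈ {0}
  x = 3: [0↦4, 1↦6, 2↦0, 3↦2, 4↦0, 5↦3, 6↦6]  zeros at y ∈ {2, 4}
  x = 4: [0↦0, 1↦0, 2↦2, 3↦1, 4↦6, 5↦5, 6↦0]  zeros at y ∈ {0, 1, 6}
  x = 5: [0↦0, 1↦0, 2↦5, 3↦3, 4↦3, 5↦0, 6↦3]  zeros at y ∈ {0, 1, 5}
  x = 6: [0↦2, 1↦4, 2↦0, 3↦6, 4↦3, 5↦0, 6↦6]  zeros at y ∈ {2, 5}
Collecting zeros: affine points = {(0, 6), (1, 2), (1, 3), (1, 5), (2, 0), (3, 2), (3, 4), (4, 0), (4, 1), (4, 6), (5, 0), (5, 1), (5, 5), (6, 2), (6, 5)}.
Total count |C(F_7)_aff| = 15.


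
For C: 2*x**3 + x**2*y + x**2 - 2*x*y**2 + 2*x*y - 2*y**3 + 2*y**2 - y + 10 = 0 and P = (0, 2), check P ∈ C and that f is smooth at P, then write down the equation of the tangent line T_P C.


Tangent line at P: -4*x - 17*y + 34 = 0.

Step 1: f(0, 2) = 0, so P lies on C.
Step 2: partial derivatives
  f_x(x, y) = 6*x**2 + 2*x*y + 2*x - 2*y**2 + 2*y, f_y(x, y) = x**2 - 4*x*y + 2*x - 6*y**2 + 4*y - 1.
  f_x(P) = -4, f_y(P) = -17 (gradient nonzero, so P is smooth).
Step 3: tangent line at P: -4·(x − 0) + -17·(y − 2) = 0.
Expanding: -4*x - 17*y + 34 = 0.


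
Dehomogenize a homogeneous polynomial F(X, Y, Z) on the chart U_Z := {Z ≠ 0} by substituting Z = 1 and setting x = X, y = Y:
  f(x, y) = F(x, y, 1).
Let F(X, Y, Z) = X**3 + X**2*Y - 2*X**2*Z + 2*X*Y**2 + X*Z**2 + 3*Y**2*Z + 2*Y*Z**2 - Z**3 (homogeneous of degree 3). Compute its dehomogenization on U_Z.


f(x, y) = x**3 + x**2*y - 2*x**2 + 2*x*y**2 + x + 3*y**2 + 2*y - 1

On U_Z we set Z = 1. Each monomial c·X^i·Y^j·Z^k in F becomes c·x^i·y^j·1^k = c·x^i·y^j.
Substituting Z = 1: F(X, Y, 1) = x**3 + x**2*y - 2*x**2 + 2*x*y**2 + x + 3*y**2 + 2*y - 1.
Note: deg(f) ≤ deg(F) = 3; strict inequality happens when F is divisible by Z (lost terms).


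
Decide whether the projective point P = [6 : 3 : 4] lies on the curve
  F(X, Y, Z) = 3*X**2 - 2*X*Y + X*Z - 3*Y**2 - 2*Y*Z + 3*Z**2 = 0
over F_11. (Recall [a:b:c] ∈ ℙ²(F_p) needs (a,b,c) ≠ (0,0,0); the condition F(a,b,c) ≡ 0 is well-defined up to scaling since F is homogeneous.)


F(6,3,4) ≡ 5 (mod 11); P is NOT on the curve.

Evaluate F(6, 3, 4) term-by-term (mod 11).
  3*X**2 ↦ 3·36·1·1 = 108
  -2*X*Y ↦ -2·6·3·1 = -36
  X*Z ↦ 1·6·1·4 = 24
  -3*Y**2 ↦ -3·1·9·1 = -27
  -2*Y*Z ↦ -2·1·3·4 = -24
  3*Z**2 ↦ 3·1·1·16 = 48
Sum: F(6, 3, 4) = (108) + (-36) + (24) + (-27) + (-24) + (48) = 93.
Reducing mod 11: 93 ≡ 5 (mod 11).
Since F(a, b, c) ≡ 5 ≠ 0 (mod 11), P does NOT lie on the curve.


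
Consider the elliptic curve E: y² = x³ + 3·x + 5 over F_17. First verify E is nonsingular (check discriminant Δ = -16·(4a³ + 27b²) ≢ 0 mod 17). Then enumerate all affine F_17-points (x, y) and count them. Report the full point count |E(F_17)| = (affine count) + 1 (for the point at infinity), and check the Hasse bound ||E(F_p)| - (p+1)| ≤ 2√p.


Affine points = {(1, 3), (1, 14), (2, 6), (2, 11), (4, 8), (4, 9), (5, 3), (5, 14), (6, 1), (6, 16), (9, 8), (9, 9), (10, 7), (10, 10), (11, 3), (11, 14), (12, 1), (12, 16), (15, 5), (15, 12), (16, 1), (16, 16)}; affine count = 22; |E(F_17)| = 23.

Discriminant check: Δ ∝ 4a³ + 27b² = 4·3³ + 27·5² = 4·27 + 27·25 ≡ 1 (mod 17). Nonzero ⇒ E is nonsingular.
For each x ∈ F_17, compute rhs = x³ + 3·x + 5 mod 17, then count y ∈ F_17 with y² ≡ rhs.
  x = 0: rhs = 5, matching y values: none (0 points).
  x = 1: rhs = 9, matching y values: 3, 14 (2 points).
  x = 2: rhs = 2, matching y values: 6, 11 (2 points).
  x = 3: rhs = 7, matching y values: none (0 points).
  x = 4: rhs = 13, matching y values: 8, 9 (2 points).
  x = 5: rhs = 9, matching y values: 3, 14 (2 points).
  x = 6: rhs = 1, matching y values: 1, 16 (2 points).
  x = 7: rhs = 12, matching y values: none (0 points).
  x = 8: rhs = 14, matching y values: none (0 points).
  x = 9: rhs = 13, matching y values: 8, 9 (2 points).
  x = 10: rhs = 15, matching y values: 7, 10 (2 points).
  x = 11: rhs = 9, matching y values: 3, 14 (2 points).
  x = 12: rhs = 1, matching y values: 1, 16 (2 points).
  x = 13: rhs = 14, matching y values: none (0 points).
  x = 14: rhs = 3, matching y values: none (0 points).
  x = 15: rhs = 8, matching y values: 5, 12 (2 points).
  x = 16: rhs = 1, matching y values: 1, 16 (2 points).
Total affine count: 22.
Full point count |E(F_17)| = 22 + 1 = 23.
Hasse bound: |23 − (17+1)| = |5| = 5 ≤ 2√17 ≈ 8.2462 ✓.


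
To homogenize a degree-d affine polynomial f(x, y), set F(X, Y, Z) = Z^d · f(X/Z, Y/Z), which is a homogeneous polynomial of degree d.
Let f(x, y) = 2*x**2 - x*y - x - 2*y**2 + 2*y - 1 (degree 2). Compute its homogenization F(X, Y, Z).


F(X, Y, Z) = 2*X**2 - X*Y - X*Z - 2*Y**2 + 2*Y*Z - Z**2

deg(f) = 2.
Substitute x = X/Z, y = Y/Z into f, then multiply by Z^2.
  monomial 2·x^2·y^0 ↦ 2·X^2·Y^0·Z^0.
  monomial -1·x^1·y^1 ↦ -1·X^1·Y^1·Z^0.
  monomial -1·x^1·y^0 ↦ -1·X^1·Y^0·Z^1.
  monomial -2·x^0·y^2 ↦ -2·X^0·Y^2·Z^0.
  monomial 2·x^0·y^1 ↦ 2·X^0·Y^1·Z^1.
  monomial -1·x^0·y^0 ↦ -1·X^0·Y^0·Z^2.
Collecting: F(X, Y, Z) = 2*X**2 - X*Y - X*Z - 2*Y**2 + 2*Y*Z - Z**2.


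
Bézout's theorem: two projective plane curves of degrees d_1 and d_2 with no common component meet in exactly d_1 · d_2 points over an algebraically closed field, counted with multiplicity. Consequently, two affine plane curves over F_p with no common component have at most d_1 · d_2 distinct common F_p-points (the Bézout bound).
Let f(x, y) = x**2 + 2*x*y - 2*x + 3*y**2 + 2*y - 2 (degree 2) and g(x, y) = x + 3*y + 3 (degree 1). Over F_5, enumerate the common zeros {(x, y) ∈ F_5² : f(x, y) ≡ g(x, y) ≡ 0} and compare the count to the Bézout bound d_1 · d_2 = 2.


Common zeros: ∅; count = 0; Bézout bound = 2.

deg(f) = 2, deg(g) = 1, so Bézout bound = 2.
Scan x ∈ F_5. For each x, list the y ∈ F_5 with f(x, y) ≡ 0 and those with g(x, y) ≡ 0 (mod 5); the common zeros in that column are the intersection.
  x = 0: f ≡ 0 at y ∈ ∅; g ≡ 0 at y ∈ {4}; common: ∅.
  x = 1: f ≡ 0 at y ∈ ∅; g ≡ 0 at y ∈ {2}; common: ∅.
  x = 2: f ≡ 0 at y ∈ {4}; g ≡ 0 at y ∈ {0}; common: ∅.
  x = 3: f ≡ 0 at y ∈ ∅; g ≡ 0 at y ∈ {3}; common: ∅.
  x = 4: f ≡ 0 at y ∈ ∅; g ≡ 0 at y ∈ {1}; common: ∅.
Collecting: common zeros = ∅, so the count is 0.
Comparison with the Bézout bound: 0 ≤ 2 = deg(f)·deg(g), as expected for curves with no common component (the affine F_5-count falls short of the bound because intersections may lie at infinity, over extension fields, or carry multiplicity).


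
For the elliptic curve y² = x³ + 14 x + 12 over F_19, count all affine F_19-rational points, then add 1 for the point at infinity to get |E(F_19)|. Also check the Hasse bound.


Affine points = {(3, 9), (3, 10), (5, 6), (5, 13), (7, 4), (7, 15), (8, 3), (8, 16), (13, 4), (13, 15), (14, 8), (14, 11), (15, 5), (15, 14), (16, 0), (18, 4), (18, 15)}; affine count = 17; |E(F_19)| = 18.

Discriminant check: Δ ∝ 4a³ + 27b² = 4·14³ + 27·12² = 4·2744 + 27·144 ≡ 6 (mod 19). Nonzero ⇒ E is nonsingular.
For each x ∈ F_19, compute rhs = x³ + 14·x + 12 mod 19, then count y ∈ F_19 with y² ≡ rhs.
  x = 0: rhs = 12, matching y values: none (0 points).
  x = 1: rhs = 8, matching y values: none (0 points).
  x = 2: rhs = 10, matching y values: none (0 points).
  x = 3: rhs = 5, matching y values: 9, 10 (2 points).
  x = 4: rhs = 18, matching y values: none (0 points).
  x = 5: rhs = 17, matching y values: 6, 13 (2 points).
  x = 6: rhs = 8, matching y values: none (0 points).
  x = 7: rhs = 16, matching y values: 4, 15 (2 points).
  x = 8: rhs = 9, matching y values: 3, 16 (2 points).
  x = 9: rhs = 12, matching y values: none (0 points).
  x = 10: rhs = 12, matching y values: none (0 points).
  x = 11: rhs = 15, matching y values: none (0 points).
  x = 12: rhs = 8, matching y values: none (0 points).
  x = 13: rhs = 16, matching y values: 4, 15 (2 points).
  x = 14: rhs = 7, matching y values: 8, 11 (2 points).
  x = 15: rhs = 6, matching y values: 5, 14 (2 points).
  x = 16: rhs = 0, matching y values: 0 (1 points).
  x = 17: rhs = 14, matching y values: none (0 points).
  x = 18: rhs = 16, matching y values: 4, 15 (2 points).
Total affine count: 17.
Full point count |E(F_19)| = 17 + 1 = 18.
Hasse bound: |18 − (19+1)| = |-2| = 2 ≤ 2√19 ≈ 8.7178 ✓.
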